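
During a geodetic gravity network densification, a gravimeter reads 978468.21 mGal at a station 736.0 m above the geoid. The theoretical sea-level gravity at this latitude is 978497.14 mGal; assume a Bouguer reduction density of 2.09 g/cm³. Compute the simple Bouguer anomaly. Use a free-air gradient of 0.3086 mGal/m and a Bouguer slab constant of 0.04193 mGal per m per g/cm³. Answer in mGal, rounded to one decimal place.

133.7

Free-air correction = 0.3086 × 736.0 = 227.13 mGal
Free-air anomaly = 978468.21 − 978497.14 + (227.13) = 198.20 mGal
Bouguer slab correction = 0.04193 × 2.09 × 736.0 = 64.50 mGal
Simple Bouguer anomaly = 198.20 − (64.50) = 133.70 mGal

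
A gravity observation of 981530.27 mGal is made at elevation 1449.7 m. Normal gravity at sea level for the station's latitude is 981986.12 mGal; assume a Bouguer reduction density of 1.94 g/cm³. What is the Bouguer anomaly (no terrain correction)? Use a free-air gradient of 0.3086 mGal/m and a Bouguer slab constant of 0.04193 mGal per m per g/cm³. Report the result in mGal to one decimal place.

Free-air correction = 0.3086 × 1449.7 = 447.38 mGal
Free-air anomaly = 981530.27 − 981986.12 + (447.38) = -8.47 mGal
Bouguer slab correction = 0.04193 × 1.94 × 1449.7 = 117.92 mGal
Simple Bouguer anomaly = -8.47 − (117.92) = -126.39 mGal

-126.4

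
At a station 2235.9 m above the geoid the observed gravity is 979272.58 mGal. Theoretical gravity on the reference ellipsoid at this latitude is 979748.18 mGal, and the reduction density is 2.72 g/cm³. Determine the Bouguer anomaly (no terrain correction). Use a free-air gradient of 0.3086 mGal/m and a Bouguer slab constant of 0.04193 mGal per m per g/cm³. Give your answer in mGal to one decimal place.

-40.6

Free-air correction = 0.3086 × 2235.9 = 690.00 mGal
Free-air anomaly = 979272.58 − 979748.18 + (690.00) = 214.40 mGal
Bouguer slab correction = 0.04193 × 2.72 × 2235.9 = 255.00 mGal
Simple Bouguer anomaly = 214.40 − (255.00) = -40.60 mGal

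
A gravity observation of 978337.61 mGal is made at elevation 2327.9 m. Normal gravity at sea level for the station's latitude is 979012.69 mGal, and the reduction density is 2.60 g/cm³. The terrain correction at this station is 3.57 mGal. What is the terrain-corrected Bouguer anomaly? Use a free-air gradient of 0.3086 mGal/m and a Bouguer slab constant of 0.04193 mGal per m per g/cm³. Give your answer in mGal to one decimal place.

Free-air correction = 0.3086 × 2327.9 = 718.39 mGal
Free-air anomaly = 978337.61 − 979012.69 + (718.39) = 43.31 mGal
Bouguer slab correction = 0.04193 × 2.60 × 2327.9 = 253.78 mGal
Simple Bouguer anomaly = 43.31 − (253.78) = -210.47 mGal
Complete Bouguer anomaly = -210.47 + 3.57 = -206.90 mGal

-206.9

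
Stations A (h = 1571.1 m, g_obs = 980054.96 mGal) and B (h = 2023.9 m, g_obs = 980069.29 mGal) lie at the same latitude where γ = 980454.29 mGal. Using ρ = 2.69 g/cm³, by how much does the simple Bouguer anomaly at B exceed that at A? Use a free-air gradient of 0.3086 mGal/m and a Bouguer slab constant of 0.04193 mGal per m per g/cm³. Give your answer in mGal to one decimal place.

103.0

Δg_SB(A) = 980054.96 − 980454.29 + 0.3086×1571.1 − 0.04193×2.69×1571.1 = -91.70 mGal
Δg_SB(B) = 980069.29 − 980454.29 + 0.3086×2023.9 − 0.04193×2.69×2023.9 = 11.30 mGal
Difference = 11.30 − (-91.70) = 103.00 mGal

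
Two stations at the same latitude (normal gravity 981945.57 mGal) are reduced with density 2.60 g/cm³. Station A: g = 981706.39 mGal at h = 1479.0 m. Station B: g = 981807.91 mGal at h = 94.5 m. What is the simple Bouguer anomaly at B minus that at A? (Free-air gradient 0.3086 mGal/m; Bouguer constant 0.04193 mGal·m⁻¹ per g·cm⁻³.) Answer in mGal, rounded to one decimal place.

Δg_SB(A) = 981706.39 − 981945.57 + 0.3086×1479.0 − 0.04193×2.60×1479.0 = 56.00 mGal
Δg_SB(B) = 981807.91 − 981945.57 + 0.3086×94.5 − 0.04193×2.60×94.5 = -118.80 mGal
Difference = -118.80 − (56.00) = -174.80 mGal

-174.8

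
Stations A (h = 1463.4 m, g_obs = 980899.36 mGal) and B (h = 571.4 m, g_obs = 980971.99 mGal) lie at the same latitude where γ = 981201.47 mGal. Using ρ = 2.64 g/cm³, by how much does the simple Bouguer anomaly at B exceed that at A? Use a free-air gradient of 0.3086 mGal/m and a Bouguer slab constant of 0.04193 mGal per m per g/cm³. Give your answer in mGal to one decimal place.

Δg_SB(A) = 980899.36 − 981201.47 + 0.3086×1463.4 − 0.04193×2.64×1463.4 = -12.50 mGal
Δg_SB(B) = 980971.99 − 981201.47 + 0.3086×571.4 − 0.04193×2.64×571.4 = -116.40 mGal
Difference = -116.40 − (-12.50) = -103.90 mGal

-103.9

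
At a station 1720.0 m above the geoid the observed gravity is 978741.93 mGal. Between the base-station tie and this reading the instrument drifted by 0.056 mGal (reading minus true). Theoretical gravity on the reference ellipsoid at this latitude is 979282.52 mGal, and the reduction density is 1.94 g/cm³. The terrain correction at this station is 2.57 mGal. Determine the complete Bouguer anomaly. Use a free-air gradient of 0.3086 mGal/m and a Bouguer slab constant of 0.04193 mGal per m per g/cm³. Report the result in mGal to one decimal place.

Drift-corrected reading = 978741.93 − (0.056) = 978741.874 mGal
Free-air correction = 0.3086 × 1720.0 = 530.79 mGal
Free-air anomaly = 978741.874 − 979282.52 + (530.79) = -9.856 mGal
Bouguer slab correction = 0.04193 × 1.94 × 1720.0 = 139.91 mGal
Simple Bouguer anomaly = -9.856 − (139.91) = -149.766 mGal
Complete Bouguer anomaly = -149.766 + 2.57 = -147.196 mGal

-147.2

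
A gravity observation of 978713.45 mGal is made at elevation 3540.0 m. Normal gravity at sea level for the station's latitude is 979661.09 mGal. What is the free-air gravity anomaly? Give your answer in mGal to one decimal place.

144.8

Free-air correction = 0.3086 × 3540.0 = 1092.44 mGal
Free-air anomaly = 978713.45 − 979661.09 + (1092.44) = 144.80 mGal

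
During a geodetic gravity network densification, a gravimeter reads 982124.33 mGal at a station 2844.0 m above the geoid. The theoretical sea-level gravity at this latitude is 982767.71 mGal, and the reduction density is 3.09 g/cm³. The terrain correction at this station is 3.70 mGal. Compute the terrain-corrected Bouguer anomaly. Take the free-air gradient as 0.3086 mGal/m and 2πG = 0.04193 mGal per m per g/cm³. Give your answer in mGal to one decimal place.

Free-air correction = 0.3086 × 2844.0 = 877.66 mGal
Free-air anomaly = 982124.33 − 982767.71 + (877.66) = 234.28 mGal
Bouguer slab correction = 0.04193 × 3.09 × 2844.0 = 368.48 mGal
Simple Bouguer anomaly = 234.28 − (368.48) = -134.20 mGal
Complete Bouguer anomaly = -134.20 + 3.70 = -130.50 mGal

-130.5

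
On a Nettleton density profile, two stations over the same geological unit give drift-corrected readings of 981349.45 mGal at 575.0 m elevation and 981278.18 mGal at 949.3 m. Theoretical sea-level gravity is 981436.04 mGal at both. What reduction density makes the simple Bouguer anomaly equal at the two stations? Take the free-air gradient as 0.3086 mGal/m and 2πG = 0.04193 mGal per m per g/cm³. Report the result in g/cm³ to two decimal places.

Δg_obs = 981278.18 − 981349.45 = -71.27 mGal over Δh = 949.3 − 575.0 = 374.3 m
Equal Bouguer anomalies ⇒ Δg_obs + (0.3086 − 0.04193ρ)·Δh = 0
0.3086 − 0.04193ρ = −Δg_obs/Δh = 0.19041
ρ = (0.3086 − 0.19041) / 0.04193 = 2.82 g/cm³

2.82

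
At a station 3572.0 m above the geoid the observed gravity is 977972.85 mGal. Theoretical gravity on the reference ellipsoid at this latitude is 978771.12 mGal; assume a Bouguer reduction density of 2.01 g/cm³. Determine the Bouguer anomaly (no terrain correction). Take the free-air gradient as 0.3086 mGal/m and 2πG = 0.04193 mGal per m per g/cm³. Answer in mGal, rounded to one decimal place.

3.0

Free-air correction = 0.3086 × 3572.0 = 1102.32 mGal
Free-air anomaly = 977972.85 − 978771.12 + (1102.32) = 304.05 mGal
Bouguer slab correction = 0.04193 × 2.01 × 3572.0 = 301.05 mGal
Simple Bouguer anomaly = 304.05 − (301.05) = 3.00 mGal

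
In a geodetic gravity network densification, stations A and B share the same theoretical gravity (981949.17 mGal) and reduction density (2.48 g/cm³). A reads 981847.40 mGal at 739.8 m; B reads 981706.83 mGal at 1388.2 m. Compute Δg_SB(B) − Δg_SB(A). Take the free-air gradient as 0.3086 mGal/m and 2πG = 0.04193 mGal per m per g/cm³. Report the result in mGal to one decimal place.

Δg_SB(A) = 981847.40 − 981949.17 + 0.3086×739.8 − 0.04193×2.48×739.8 = 49.60 mGal
Δg_SB(B) = 981706.83 − 981949.17 + 0.3086×1388.2 − 0.04193×2.48×1388.2 = 41.70 mGal
Difference = 41.70 − (49.60) = -7.90 mGal

-7.9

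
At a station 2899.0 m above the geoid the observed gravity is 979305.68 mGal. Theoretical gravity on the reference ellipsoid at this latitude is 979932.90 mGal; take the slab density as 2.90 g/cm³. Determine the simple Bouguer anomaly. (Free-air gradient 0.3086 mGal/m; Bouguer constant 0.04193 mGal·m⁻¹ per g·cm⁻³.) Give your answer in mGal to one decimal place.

Free-air correction = 0.3086 × 2899.0 = 894.63 mGal
Free-air anomaly = 979305.68 − 979932.90 + (894.63) = 267.41 mGal
Bouguer slab correction = 0.04193 × 2.90 × 2899.0 = 352.51 mGal
Simple Bouguer anomaly = 267.41 − (352.51) = -85.10 mGal

-85.1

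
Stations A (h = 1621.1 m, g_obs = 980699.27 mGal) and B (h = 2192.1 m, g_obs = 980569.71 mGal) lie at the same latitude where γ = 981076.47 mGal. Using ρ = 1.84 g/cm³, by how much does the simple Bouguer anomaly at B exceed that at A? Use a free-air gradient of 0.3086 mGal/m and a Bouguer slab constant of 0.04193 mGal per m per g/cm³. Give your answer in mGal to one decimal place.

2.6

Δg_SB(A) = 980699.27 − 981076.47 + 0.3086×1621.1 − 0.04193×1.84×1621.1 = -2.00 mGal
Δg_SB(B) = 980569.71 − 981076.47 + 0.3086×2192.1 − 0.04193×1.84×2192.1 = 0.60 mGal
Difference = 0.60 − (-2.00) = 2.60 mGal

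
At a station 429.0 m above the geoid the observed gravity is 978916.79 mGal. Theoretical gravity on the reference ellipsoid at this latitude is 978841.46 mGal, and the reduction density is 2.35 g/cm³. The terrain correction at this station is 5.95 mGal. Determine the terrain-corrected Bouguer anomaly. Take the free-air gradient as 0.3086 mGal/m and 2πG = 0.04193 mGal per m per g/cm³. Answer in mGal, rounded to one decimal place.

Free-air correction = 0.3086 × 429.0 = 132.39 mGal
Free-air anomaly = 978916.79 − 978841.46 + (132.39) = 207.72 mGal
Bouguer slab correction = 0.04193 × 2.35 × 429.0 = 42.27 mGal
Simple Bouguer anomaly = 207.72 − (42.27) = 165.45 mGal
Complete Bouguer anomaly = 165.45 + 5.95 = 171.40 mGal

171.4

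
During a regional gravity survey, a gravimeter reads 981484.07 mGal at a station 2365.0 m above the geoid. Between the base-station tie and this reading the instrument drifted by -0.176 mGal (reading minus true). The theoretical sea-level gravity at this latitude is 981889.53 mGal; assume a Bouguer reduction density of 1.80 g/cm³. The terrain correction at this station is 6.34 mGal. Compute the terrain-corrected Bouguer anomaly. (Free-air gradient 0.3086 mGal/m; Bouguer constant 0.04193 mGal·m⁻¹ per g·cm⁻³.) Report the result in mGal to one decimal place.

152.4

Drift-corrected reading = 981484.07 − (-0.176) = 981484.246 mGal
Free-air correction = 0.3086 × 2365.0 = 729.84 mGal
Free-air anomaly = 981484.246 − 981889.53 + (729.84) = 324.556 mGal
Bouguer slab correction = 0.04193 × 1.80 × 2365.0 = 178.50 mGal
Simple Bouguer anomaly = 324.556 − (178.50) = 146.056 mGal
Complete Bouguer anomaly = 146.056 + 6.34 = 152.396 mGal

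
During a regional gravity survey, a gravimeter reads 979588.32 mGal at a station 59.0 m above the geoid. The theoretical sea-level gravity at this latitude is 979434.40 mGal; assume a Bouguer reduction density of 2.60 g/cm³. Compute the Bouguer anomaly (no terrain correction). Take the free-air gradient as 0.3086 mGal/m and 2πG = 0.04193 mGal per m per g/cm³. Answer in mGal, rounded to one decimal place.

Free-air correction = 0.3086 × 59.0 = 18.21 mGal
Free-air anomaly = 979588.32 − 979434.40 + (18.21) = 172.13 mGal
Bouguer slab correction = 0.04193 × 2.60 × 59.0 = 6.43 mGal
Simple Bouguer anomaly = 172.13 − (6.43) = 165.70 mGal

165.7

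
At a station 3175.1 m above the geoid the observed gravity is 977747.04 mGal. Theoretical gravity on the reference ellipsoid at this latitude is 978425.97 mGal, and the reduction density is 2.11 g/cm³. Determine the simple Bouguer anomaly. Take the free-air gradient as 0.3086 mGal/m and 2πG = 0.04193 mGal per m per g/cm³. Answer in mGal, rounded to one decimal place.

20.0

Free-air correction = 0.3086 × 3175.1 = 979.84 mGal
Free-air anomaly = 977747.04 − 978425.97 + (979.84) = 300.91 mGal
Bouguer slab correction = 0.04193 × 2.11 × 3175.1 = 280.91 mGal
Simple Bouguer anomaly = 300.91 − (280.91) = 20.00 mGal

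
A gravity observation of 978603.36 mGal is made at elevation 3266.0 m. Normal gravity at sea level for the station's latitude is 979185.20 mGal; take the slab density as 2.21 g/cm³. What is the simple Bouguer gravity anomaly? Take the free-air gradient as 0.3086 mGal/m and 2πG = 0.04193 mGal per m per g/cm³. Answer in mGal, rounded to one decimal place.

123.4

Free-air correction = 0.3086 × 3266.0 = 1007.89 mGal
Free-air anomaly = 978603.36 − 979185.20 + (1007.89) = 426.05 mGal
Bouguer slab correction = 0.04193 × 2.21 × 3266.0 = 302.64 mGal
Simple Bouguer anomaly = 426.05 − (302.64) = 123.41 mGal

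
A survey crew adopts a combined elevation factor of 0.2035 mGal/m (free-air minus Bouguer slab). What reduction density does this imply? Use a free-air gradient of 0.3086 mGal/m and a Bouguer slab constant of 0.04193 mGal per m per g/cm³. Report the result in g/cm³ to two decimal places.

0.2035 = 0.3086 − 0.04193 × ρ
ρ = (0.3086 − 0.2035) / 0.04193 = 2.51 g/cm³

2.51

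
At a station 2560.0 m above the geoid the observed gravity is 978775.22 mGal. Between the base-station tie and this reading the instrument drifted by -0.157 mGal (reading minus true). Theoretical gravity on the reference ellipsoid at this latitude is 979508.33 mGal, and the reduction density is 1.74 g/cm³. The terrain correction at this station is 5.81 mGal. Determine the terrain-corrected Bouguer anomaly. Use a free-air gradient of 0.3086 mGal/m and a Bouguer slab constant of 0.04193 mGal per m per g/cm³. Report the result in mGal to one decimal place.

-123.9

Drift-corrected reading = 978775.22 − (-0.157) = 978775.377 mGal
Free-air correction = 0.3086 × 2560.0 = 790.02 mGal
Free-air anomaly = 978775.377 − 979508.33 + (790.02) = 57.067 mGal
Bouguer slab correction = 0.04193 × 1.74 × 2560.0 = 186.77 mGal
Simple Bouguer anomaly = 57.067 − (186.77) = -129.703 mGal
Complete Bouguer anomaly = -129.703 + 5.81 = -123.893 mGal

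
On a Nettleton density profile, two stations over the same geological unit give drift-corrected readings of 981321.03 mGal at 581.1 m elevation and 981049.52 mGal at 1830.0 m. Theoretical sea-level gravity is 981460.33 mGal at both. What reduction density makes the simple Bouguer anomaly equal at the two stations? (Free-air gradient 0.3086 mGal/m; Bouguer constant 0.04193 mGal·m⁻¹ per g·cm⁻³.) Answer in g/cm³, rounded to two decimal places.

2.18

Δg_obs = 981049.52 − 981321.03 = -271.51 mGal over Δh = 1830.0 − 581.1 = 1248.9 m
Equal Bouguer anomalies ⇒ Δg_obs + (0.3086 − 0.04193ρ)·Δh = 0
0.3086 − 0.04193ρ = −Δg_obs/Δh = 0.21740
ρ = (0.3086 − 0.21740) / 0.04193 = 2.18 g/cm³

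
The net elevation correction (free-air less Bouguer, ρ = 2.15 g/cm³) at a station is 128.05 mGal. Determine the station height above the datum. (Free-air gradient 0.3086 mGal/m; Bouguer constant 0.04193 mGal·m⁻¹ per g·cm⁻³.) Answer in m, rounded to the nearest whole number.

586

Combined gradient = 0.3086 − 0.04193 × 2.15 = 0.2184505 mGal/m
h = 128.05 / 0.2184505 = 586.17 m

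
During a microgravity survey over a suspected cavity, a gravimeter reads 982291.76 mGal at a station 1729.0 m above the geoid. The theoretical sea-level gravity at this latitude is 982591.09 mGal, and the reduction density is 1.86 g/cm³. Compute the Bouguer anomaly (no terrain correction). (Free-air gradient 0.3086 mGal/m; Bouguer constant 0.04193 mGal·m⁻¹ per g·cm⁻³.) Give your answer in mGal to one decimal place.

Free-air correction = 0.3086 × 1729.0 = 533.57 mGal
Free-air anomaly = 982291.76 − 982591.09 + (533.57) = 234.24 mGal
Bouguer slab correction = 0.04193 × 1.86 × 1729.0 = 134.84 mGal
Simple Bouguer anomaly = 234.24 − (134.84) = 99.40 mGal

99.4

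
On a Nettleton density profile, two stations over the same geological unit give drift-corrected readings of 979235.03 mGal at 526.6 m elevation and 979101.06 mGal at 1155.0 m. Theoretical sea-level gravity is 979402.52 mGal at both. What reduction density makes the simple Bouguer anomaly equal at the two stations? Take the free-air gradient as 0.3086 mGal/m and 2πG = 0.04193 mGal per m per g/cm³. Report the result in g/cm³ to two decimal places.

2.28

Δg_obs = 979101.06 − 979235.03 = -133.97 mGal over Δh = 1155.0 − 526.6 = 628.4 m
Equal Bouguer anomalies ⇒ Δg_obs + (0.3086 − 0.04193ρ)·Δh = 0
0.3086 − 0.04193ρ = −Δg_obs/Δh = 0.21319
ρ = (0.3086 − 0.21319) / 0.04193 = 2.28 g/cm³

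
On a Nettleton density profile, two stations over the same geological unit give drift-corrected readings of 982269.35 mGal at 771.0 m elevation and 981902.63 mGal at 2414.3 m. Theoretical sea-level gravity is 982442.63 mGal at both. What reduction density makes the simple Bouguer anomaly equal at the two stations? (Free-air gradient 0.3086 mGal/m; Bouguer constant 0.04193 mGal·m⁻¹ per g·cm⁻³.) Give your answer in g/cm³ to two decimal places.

2.04

Δg_obs = 981902.63 − 982269.35 = -366.72 mGal over Δh = 2414.3 − 771.0 = 1643.3 m
Equal Bouguer anomalies ⇒ Δg_obs + (0.3086 − 0.04193ρ)·Δh = 0
0.3086 − 0.04193ρ = −Δg_obs/Δh = 0.22316
ρ = (0.3086 − 0.22316) / 0.04193 = 2.04 g/cm³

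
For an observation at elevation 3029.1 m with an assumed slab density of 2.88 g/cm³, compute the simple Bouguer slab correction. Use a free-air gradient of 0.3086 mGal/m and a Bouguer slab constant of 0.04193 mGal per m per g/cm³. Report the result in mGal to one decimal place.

365.8

Bouguer slab correction = 0.04193 × 2.88 × 3029.1 = 365.8 mGal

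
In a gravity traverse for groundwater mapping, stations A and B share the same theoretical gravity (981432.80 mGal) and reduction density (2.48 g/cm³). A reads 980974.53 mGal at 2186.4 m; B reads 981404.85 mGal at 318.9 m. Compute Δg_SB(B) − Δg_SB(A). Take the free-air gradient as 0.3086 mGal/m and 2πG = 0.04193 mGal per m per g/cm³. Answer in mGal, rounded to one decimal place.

Δg_SB(A) = 980974.53 − 981432.80 + 0.3086×2186.4 − 0.04193×2.48×2186.4 = -10.90 mGal
Δg_SB(B) = 981404.85 − 981432.80 + 0.3086×318.9 − 0.04193×2.48×318.9 = 37.30 mGal
Difference = 37.30 − (-10.90) = 48.20 mGal

48.2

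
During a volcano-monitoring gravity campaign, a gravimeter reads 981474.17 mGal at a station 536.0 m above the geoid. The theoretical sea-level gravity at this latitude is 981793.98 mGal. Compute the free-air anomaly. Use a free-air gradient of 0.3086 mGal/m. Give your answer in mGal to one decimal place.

-154.4

Free-air correction = 0.3086 × 536.0 = 165.41 mGal
Free-air anomaly = 981474.17 − 981793.98 + (165.41) = -154.40 mGal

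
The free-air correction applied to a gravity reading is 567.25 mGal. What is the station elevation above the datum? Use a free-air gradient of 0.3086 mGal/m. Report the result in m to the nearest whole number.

h = 567.25 / 0.3086 = 1838.14 m

1838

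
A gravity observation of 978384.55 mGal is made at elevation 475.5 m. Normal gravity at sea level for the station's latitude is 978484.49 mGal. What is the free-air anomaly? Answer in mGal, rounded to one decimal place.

Free-air correction = 0.3086 × 475.5 = 146.74 mGal
Free-air anomaly = 978384.55 − 978484.49 + (146.74) = 46.80 mGal

46.8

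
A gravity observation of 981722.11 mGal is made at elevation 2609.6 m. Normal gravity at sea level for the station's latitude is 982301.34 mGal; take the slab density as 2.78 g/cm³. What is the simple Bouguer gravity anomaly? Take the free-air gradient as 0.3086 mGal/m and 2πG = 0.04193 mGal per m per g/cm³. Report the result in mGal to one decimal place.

Free-air correction = 0.3086 × 2609.6 = 805.32 mGal
Free-air anomaly = 981722.11 − 982301.34 + (805.32) = 226.09 mGal
Bouguer slab correction = 0.04193 × 2.78 × 2609.6 = 304.19 mGal
Simple Bouguer anomaly = 226.09 − (304.19) = -78.10 mGal

-78.1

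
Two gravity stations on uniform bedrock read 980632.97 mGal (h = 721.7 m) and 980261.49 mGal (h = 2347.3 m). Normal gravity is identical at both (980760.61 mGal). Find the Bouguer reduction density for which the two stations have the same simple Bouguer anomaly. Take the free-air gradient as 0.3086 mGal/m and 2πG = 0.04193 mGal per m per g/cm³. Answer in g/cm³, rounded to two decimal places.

Δg_obs = 980261.49 − 980632.97 = -371.48 mGal over Δh = 2347.3 − 721.7 = 1625.6 m
Equal Bouguer anomalies ⇒ Δg_obs + (0.3086 − 0.04193ρ)·Δh = 0
0.3086 − 0.04193ρ = −Δg_obs/Δh = 0.22852
ρ = (0.3086 − 0.22852) / 0.04193 = 1.91 g/cm³

1.91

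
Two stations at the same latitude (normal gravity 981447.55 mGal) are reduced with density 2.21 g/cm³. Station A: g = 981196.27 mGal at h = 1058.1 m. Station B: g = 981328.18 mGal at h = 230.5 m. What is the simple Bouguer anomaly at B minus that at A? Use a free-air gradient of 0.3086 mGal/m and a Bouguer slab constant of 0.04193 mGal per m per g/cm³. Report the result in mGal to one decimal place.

Δg_SB(A) = 981196.27 − 981447.55 + 0.3086×1058.1 − 0.04193×2.21×1058.1 = -22.80 mGal
Δg_SB(B) = 981328.18 − 981447.55 + 0.3086×230.5 − 0.04193×2.21×230.5 = -69.60 mGal
Difference = -69.60 − (-22.80) = -46.80 mGal

-46.8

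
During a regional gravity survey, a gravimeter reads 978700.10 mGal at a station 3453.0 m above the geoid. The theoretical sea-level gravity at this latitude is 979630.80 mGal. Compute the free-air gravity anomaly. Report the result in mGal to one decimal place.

Free-air correction = 0.3086 × 3453.0 = 1065.60 mGal
Free-air anomaly = 978700.10 − 979630.80 + (1065.60) = 134.90 mGal

134.9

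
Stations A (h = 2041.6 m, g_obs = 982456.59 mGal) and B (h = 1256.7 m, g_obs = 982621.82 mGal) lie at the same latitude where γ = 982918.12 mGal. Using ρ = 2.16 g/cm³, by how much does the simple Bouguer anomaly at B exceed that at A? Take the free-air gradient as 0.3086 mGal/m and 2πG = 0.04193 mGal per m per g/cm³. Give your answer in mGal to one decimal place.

Δg_SB(A) = 982456.59 − 982918.12 + 0.3086×2041.6 − 0.04193×2.16×2041.6 = -16.40 mGal
Δg_SB(B) = 982621.82 − 982918.12 + 0.3086×1256.7 − 0.04193×2.16×1256.7 = -22.30 mGal
Difference = -22.30 − (-16.40) = -5.90 mGal

-5.9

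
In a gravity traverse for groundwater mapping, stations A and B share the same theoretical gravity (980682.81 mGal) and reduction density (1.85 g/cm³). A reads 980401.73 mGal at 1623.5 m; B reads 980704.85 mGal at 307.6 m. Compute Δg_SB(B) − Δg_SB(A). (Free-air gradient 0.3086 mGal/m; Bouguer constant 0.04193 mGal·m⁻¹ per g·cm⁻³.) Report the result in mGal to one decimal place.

-0.9

Δg_SB(A) = 980401.73 − 980682.81 + 0.3086×1623.5 − 0.04193×1.85×1623.5 = 94.00 mGal
Δg_SB(B) = 980704.85 − 980682.81 + 0.3086×307.6 − 0.04193×1.85×307.6 = 93.10 mGal
Difference = 93.10 − (94.00) = -0.90 mGal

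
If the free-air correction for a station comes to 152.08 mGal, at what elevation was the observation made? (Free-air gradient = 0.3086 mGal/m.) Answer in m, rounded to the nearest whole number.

493

h = 152.08 / 0.3086 = 492.81 m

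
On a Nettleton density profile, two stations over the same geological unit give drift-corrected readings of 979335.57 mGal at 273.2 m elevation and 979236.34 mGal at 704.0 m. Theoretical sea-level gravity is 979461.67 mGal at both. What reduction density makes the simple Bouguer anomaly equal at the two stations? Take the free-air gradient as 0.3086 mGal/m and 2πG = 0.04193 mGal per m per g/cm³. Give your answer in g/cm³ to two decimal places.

Δg_obs = 979236.34 − 979335.57 = -99.23 mGal over Δh = 704.0 − 273.2 = 430.8 m
Equal Bouguer anomalies ⇒ Δg_obs + (0.3086 − 0.04193ρ)·Δh = 0
0.3086 − 0.04193ρ = −Δg_obs/Δh = 0.23034
ρ = (0.3086 − 0.23034) / 0.04193 = 1.87 g/cm³

1.87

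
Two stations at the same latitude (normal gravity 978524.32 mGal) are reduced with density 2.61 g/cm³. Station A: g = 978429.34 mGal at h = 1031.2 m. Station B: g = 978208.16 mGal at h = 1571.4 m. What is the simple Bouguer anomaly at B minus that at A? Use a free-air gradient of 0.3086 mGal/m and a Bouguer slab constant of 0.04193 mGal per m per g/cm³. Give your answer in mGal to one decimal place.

-113.6

Δg_SB(A) = 978429.34 − 978524.32 + 0.3086×1031.2 − 0.04193×2.61×1031.2 = 110.40 mGal
Δg_SB(B) = 978208.16 − 978524.32 + 0.3086×1571.4 − 0.04193×2.61×1571.4 = -3.20 mGal
Difference = -3.20 − (110.40) = -113.60 mGal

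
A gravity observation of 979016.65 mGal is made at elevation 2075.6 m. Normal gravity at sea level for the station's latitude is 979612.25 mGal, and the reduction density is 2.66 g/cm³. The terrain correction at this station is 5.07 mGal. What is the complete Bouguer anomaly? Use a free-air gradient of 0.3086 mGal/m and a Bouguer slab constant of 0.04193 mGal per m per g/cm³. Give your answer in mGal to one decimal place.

Free-air correction = 0.3086 × 2075.6 = 640.53 mGal
Free-air anomaly = 979016.65 − 979612.25 + (640.53) = 44.93 mGal
Bouguer slab correction = 0.04193 × 2.66 × 2075.6 = 231.50 mGal
Simple Bouguer anomaly = 44.93 − (231.50) = -186.57 mGal
Complete Bouguer anomaly = -186.57 + 5.07 = -181.50 mGal

-181.5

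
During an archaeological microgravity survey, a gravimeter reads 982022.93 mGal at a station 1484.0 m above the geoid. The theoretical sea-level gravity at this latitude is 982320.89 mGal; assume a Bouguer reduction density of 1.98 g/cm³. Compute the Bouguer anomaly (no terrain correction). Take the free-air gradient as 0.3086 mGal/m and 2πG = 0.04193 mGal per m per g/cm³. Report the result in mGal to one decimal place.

36.8

Free-air correction = 0.3086 × 1484.0 = 457.96 mGal
Free-air anomaly = 982022.93 − 982320.89 + (457.96) = 160.00 mGal
Bouguer slab correction = 0.04193 × 1.98 × 1484.0 = 123.20 mGal
Simple Bouguer anomaly = 160.00 − (123.20) = 36.80 mGal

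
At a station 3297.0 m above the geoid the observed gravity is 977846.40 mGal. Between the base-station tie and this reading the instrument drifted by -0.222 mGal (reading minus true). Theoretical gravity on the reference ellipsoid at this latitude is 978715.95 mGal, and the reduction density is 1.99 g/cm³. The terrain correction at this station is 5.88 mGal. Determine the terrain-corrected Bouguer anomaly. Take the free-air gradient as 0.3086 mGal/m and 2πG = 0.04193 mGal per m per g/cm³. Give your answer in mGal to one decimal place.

-121.1

Drift-corrected reading = 977846.40 − (-0.222) = 977846.622 mGal
Free-air correction = 0.3086 × 3297.0 = 1017.45 mGal
Free-air anomaly = 977846.622 − 978715.95 + (1017.45) = 148.122 mGal
Bouguer slab correction = 0.04193 × 1.99 × 3297.0 = 275.10 mGal
Simple Bouguer anomaly = 148.122 − (275.10) = -126.978 mGal
Complete Bouguer anomaly = -126.978 + 5.88 = -121.098 mGal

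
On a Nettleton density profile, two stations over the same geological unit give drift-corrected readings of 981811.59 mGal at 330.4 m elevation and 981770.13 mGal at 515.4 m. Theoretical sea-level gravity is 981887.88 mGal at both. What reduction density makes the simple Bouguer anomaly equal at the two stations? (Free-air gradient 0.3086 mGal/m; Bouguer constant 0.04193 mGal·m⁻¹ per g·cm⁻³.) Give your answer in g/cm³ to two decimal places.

Δg_obs = 981770.13 − 981811.59 = -41.46 mGal over Δh = 515.4 − 330.4 = 185.0 m
Equal Bouguer anomalies ⇒ Δg_obs + (0.3086 − 0.04193ρ)·Δh = 0
0.3086 − 0.04193ρ = −Δg_obs/Δh = 0.22411
ρ = (0.3086 − 0.22411) / 0.04193 = 2.02 g/cm³

2.02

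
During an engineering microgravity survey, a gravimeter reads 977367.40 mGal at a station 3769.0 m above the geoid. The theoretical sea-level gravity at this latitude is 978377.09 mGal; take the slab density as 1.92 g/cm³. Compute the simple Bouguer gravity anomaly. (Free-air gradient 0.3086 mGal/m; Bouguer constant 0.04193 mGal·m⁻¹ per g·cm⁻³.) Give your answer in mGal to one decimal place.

Free-air correction = 0.3086 × 3769.0 = 1163.11 mGal
Free-air anomaly = 977367.40 − 978377.09 + (1163.11) = 153.42 mGal
Bouguer slab correction = 0.04193 × 1.92 × 3769.0 = 303.43 mGal
Simple Bouguer anomaly = 153.42 − (303.43) = -150.01 mGal

-150.0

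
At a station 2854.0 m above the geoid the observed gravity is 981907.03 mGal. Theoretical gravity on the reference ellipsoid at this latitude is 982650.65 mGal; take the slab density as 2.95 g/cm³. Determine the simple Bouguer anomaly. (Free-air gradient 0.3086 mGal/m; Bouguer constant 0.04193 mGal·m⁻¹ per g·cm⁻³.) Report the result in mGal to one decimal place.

Free-air correction = 0.3086 × 2854.0 = 880.74 mGal
Free-air anomaly = 981907.03 − 982650.65 + (880.74) = 137.12 mGal
Bouguer slab correction = 0.04193 × 2.95 × 2854.0 = 353.02 mGal
Simple Bouguer anomaly = 137.12 − (353.02) = -215.90 mGal

-215.9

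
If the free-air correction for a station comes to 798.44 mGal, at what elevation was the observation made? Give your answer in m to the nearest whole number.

2587

h = 798.44 / 0.3086 = 2587.30 m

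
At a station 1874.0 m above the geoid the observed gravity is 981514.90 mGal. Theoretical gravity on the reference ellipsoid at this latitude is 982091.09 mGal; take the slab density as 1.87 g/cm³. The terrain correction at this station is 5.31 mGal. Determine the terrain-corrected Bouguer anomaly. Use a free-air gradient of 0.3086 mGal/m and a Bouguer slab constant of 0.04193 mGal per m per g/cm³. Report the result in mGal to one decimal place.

Free-air correction = 0.3086 × 1874.0 = 578.32 mGal
Free-air anomaly = 981514.90 − 982091.09 + (578.32) = 2.13 mGal
Bouguer slab correction = 0.04193 × 1.87 × 1874.0 = 146.94 mGal
Simple Bouguer anomaly = 2.13 − (146.94) = -144.81 mGal
Complete Bouguer anomaly = -144.81 + 5.31 = -139.50 mGal

-139.5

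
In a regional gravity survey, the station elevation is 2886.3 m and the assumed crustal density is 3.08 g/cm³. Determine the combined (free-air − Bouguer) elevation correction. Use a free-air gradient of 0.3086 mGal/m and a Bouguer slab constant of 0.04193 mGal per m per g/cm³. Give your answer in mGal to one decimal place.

Combined gradient = 0.3086 − 0.04193 × 3.08 = 0.1794556 mGal/m
Combined elevation correction = 0.1794556 × 2886.3 = 518.0 mGal

518.0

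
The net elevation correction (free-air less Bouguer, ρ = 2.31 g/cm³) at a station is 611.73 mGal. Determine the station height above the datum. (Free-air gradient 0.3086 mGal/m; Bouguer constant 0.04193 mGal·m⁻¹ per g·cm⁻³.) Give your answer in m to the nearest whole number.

2889

Combined gradient = 0.3086 − 0.04193 × 2.31 = 0.2117417 mGal/m
h = 611.73 / 0.2117417 = 2889.04 m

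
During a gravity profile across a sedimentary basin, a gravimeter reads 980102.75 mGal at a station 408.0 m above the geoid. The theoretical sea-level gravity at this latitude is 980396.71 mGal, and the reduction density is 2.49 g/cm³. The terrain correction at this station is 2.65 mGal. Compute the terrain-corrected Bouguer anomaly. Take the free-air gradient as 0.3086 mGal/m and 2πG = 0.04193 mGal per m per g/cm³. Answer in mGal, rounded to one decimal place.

-208.0

Free-air correction = 0.3086 × 408.0 = 125.91 mGal
Free-air anomaly = 980102.75 − 980396.71 + (125.91) = -168.05 mGal
Bouguer slab correction = 0.04193 × 2.49 × 408.0 = 42.60 mGal
Simple Bouguer anomaly = -168.05 − (42.60) = -210.65 mGal
Complete Bouguer anomaly = -210.65 + 2.65 = -208.00 mGal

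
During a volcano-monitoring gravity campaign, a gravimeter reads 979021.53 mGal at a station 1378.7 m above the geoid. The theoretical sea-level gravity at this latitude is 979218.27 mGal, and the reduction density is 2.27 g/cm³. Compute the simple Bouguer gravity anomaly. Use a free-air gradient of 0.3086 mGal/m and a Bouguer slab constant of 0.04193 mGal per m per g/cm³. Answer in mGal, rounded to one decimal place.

Free-air correction = 0.3086 × 1378.7 = 425.47 mGal
Free-air anomaly = 979021.53 − 979218.27 + (425.47) = 228.73 mGal
Bouguer slab correction = 0.04193 × 2.27 × 1378.7 = 131.23 mGal
Simple Bouguer anomaly = 228.73 − (131.23) = 97.50 mGal

97.5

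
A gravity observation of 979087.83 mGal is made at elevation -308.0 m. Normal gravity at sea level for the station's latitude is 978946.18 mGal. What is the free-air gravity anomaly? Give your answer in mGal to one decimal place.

46.6

Free-air correction = 0.3086 × -308.0 = -95.05 mGal
Free-air anomaly = 979087.83 − 978946.18 + (-95.05) = 46.60 mGal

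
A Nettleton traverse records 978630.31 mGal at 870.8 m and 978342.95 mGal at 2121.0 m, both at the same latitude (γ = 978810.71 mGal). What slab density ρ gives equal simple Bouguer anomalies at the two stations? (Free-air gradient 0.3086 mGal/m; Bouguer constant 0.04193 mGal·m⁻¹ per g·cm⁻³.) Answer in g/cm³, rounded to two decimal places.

Δg_obs = 978342.95 − 978630.31 = -287.36 mGal over Δh = 2121.0 − 870.8 = 1250.2 m
Equal Bouguer anomalies ⇒ Δg_obs + (0.3086 − 0.04193ρ)·Δh = 0
0.3086 − 0.04193ρ = −Δg_obs/Δh = 0.22985
ρ = (0.3086 − 0.22985) / 0.04193 = 1.88 g/cm³

1.88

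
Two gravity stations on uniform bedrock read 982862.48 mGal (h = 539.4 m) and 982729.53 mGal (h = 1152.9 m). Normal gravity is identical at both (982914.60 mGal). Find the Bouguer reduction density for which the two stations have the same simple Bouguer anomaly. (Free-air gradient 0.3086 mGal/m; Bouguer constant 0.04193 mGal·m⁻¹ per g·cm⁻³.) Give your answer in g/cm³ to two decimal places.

Δg_obs = 982729.53 − 982862.48 = -132.95 mGal over Δh = 1152.9 − 539.4 = 613.5 m
Equal Bouguer anomalies ⇒ Δg_obs + (0.3086 − 0.04193ρ)·Δh = 0
0.3086 − 0.04193ρ = −Δg_obs/Δh = 0.21671
ρ = (0.3086 − 0.21671) / 0.04193 = 2.19 g/cm³

2.19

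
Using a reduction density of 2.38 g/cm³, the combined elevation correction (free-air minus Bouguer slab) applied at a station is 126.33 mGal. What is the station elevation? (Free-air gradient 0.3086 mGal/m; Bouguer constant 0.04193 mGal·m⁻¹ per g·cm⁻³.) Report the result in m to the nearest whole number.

605

Combined gradient = 0.3086 − 0.04193 × 2.38 = 0.2088066 mGal/m
h = 126.33 / 0.2088066 = 605.01 m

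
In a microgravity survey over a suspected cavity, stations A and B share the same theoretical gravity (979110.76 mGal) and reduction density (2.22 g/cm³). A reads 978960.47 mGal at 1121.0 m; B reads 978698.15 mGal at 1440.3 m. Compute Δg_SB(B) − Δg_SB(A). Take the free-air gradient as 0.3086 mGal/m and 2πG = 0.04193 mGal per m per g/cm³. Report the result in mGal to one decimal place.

-193.5

Δg_SB(A) = 978960.47 − 979110.76 + 0.3086×1121.0 − 0.04193×2.22×1121.0 = 91.30 mGal
Δg_SB(B) = 978698.15 − 979110.76 + 0.3086×1440.3 − 0.04193×2.22×1440.3 = -102.20 mGal
Difference = -102.20 − (91.30) = -193.50 mGal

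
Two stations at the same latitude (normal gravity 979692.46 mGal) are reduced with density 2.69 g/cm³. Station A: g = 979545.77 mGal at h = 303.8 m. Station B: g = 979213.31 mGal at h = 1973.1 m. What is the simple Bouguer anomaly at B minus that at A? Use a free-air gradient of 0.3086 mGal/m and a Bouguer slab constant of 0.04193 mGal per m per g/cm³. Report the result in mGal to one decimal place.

-5.6

Δg_SB(A) = 979545.77 − 979692.46 + 0.3086×303.8 − 0.04193×2.69×303.8 = -87.20 mGal
Δg_SB(B) = 979213.31 − 979692.46 + 0.3086×1973.1 − 0.04193×2.69×1973.1 = -92.80 mGal
Difference = -92.80 − (-87.20) = -5.60 mGal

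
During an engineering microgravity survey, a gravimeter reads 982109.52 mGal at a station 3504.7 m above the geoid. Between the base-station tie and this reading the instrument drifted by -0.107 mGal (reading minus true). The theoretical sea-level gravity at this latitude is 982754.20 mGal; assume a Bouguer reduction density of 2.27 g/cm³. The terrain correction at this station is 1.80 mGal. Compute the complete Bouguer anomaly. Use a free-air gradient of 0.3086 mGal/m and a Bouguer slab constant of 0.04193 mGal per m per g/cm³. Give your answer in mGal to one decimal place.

105.2

Drift-corrected reading = 982109.52 − (-0.107) = 982109.627 mGal
Free-air correction = 0.3086 × 3504.7 = 1081.55 mGal
Free-air anomaly = 982109.627 − 982754.20 + (1081.55) = 436.977 mGal
Bouguer slab correction = 0.04193 × 2.27 × 3504.7 = 333.58 mGal
Simple Bouguer anomaly = 436.977 − (333.58) = 103.397 mGal
Complete Bouguer anomaly = 103.397 + 1.80 = 105.197 mGal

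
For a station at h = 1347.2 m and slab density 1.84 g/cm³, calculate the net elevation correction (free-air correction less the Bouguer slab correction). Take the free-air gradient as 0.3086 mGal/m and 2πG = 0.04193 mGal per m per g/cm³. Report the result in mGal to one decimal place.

Combined gradient = 0.3086 − 0.04193 × 1.84 = 0.2314488 mGal/m
Combined elevation correction = 0.2314488 × 1347.2 = 311.8 mGal

311.8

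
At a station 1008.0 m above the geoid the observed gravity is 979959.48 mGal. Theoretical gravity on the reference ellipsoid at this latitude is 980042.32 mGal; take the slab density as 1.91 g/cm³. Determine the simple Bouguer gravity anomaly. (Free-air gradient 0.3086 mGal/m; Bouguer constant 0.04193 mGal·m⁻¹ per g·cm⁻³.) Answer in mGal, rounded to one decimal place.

147.5

Free-air correction = 0.3086 × 1008.0 = 311.07 mGal
Free-air anomaly = 979959.48 − 980042.32 + (311.07) = 228.23 mGal
Bouguer slab correction = 0.04193 × 1.91 × 1008.0 = 80.73 mGal
Simple Bouguer anomaly = 228.23 − (80.73) = 147.50 mGal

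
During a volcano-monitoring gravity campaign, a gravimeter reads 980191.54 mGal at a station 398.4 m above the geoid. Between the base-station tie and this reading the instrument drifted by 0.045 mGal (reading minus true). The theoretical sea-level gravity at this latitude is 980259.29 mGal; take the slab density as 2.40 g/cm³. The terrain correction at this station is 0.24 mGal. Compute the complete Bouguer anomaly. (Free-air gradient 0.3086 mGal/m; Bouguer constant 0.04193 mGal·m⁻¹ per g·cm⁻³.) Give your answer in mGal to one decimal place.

15.3

Drift-corrected reading = 980191.54 − (0.045) = 980191.495 mGal
Free-air correction = 0.3086 × 398.4 = 122.95 mGal
Free-air anomaly = 980191.495 − 980259.29 + (122.95) = 55.155 mGal
Bouguer slab correction = 0.04193 × 2.40 × 398.4 = 40.09 mGal
Simple Bouguer anomaly = 55.155 − (40.09) = 15.065 mGal
Complete Bouguer anomaly = 15.065 + 0.24 = 15.305 mGal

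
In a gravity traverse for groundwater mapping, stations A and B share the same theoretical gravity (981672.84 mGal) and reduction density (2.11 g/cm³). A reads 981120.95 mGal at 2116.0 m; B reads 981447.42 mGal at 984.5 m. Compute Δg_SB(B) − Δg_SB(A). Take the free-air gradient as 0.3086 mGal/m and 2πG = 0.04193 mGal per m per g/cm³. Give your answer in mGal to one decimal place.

77.4

Δg_SB(A) = 981120.95 − 981672.84 + 0.3086×2116.0 − 0.04193×2.11×2116.0 = -86.10 mGal
Δg_SB(B) = 981447.42 − 981672.84 + 0.3086×984.5 − 0.04193×2.11×984.5 = -8.70 mGal
Difference = -8.70 − (-86.10) = 77.40 mGal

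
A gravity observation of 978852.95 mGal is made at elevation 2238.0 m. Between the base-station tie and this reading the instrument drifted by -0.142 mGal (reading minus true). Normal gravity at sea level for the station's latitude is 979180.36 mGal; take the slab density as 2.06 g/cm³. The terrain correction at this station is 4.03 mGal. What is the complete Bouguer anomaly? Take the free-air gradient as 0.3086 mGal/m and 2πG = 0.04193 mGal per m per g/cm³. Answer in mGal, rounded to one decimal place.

Drift-corrected reading = 978852.95 − (-0.142) = 978853.092 mGal
Free-air correction = 0.3086 × 2238.0 = 690.65 mGal
Free-air anomaly = 978853.092 − 979180.36 + (690.65) = 363.382 mGal
Bouguer slab correction = 0.04193 × 2.06 × 2238.0 = 193.31 mGal
Simple Bouguer anomaly = 363.382 − (193.31) = 170.072 mGal
Complete Bouguer anomaly = 170.072 + 4.03 = 174.102 mGal

174.1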